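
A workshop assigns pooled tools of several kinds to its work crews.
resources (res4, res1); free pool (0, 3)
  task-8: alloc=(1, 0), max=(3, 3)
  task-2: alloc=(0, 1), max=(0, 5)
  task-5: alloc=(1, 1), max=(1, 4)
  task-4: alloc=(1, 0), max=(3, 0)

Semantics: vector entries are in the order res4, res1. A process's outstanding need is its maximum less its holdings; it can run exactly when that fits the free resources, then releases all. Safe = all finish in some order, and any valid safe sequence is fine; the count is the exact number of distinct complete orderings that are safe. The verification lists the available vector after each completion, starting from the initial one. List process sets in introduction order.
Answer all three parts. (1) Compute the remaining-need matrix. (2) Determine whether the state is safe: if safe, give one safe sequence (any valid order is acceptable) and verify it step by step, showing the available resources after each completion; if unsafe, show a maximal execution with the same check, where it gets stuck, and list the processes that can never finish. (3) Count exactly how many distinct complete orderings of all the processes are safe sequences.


(1) Remaining need (order res4, res1):
  task-8: (2, 3)
  task-2: (0, 4)
  task-5: (0, 3)
  task-4: (2, 0)
(2) UNSAFE — no complete ordering exists.
Key observation: once task-5, task-2 finish, the pool peaks at (1, 5) — and every remaining process still needs more res4 than that.
The run task-5, task-2 cannot be extended any further. Step-by-step check:
  pool = (0, 3)
  task-5: need (0, 3) fits (0, 3); releases (1, 1), pool now (1, 4)
  task-2: need (0, 4) fits (1, 4); releases (0, 1), pool now (1, 5)
  task-8 still needs (2, 3) but only (1, 5) is free — short on res4
  task-4 still needs (2, 0) but only (1, 5) is free — short on res4
Processes that can never finish: task-8 and task-4.
(3) The exact count: 0 of the possible complete orderings are safe sequences.


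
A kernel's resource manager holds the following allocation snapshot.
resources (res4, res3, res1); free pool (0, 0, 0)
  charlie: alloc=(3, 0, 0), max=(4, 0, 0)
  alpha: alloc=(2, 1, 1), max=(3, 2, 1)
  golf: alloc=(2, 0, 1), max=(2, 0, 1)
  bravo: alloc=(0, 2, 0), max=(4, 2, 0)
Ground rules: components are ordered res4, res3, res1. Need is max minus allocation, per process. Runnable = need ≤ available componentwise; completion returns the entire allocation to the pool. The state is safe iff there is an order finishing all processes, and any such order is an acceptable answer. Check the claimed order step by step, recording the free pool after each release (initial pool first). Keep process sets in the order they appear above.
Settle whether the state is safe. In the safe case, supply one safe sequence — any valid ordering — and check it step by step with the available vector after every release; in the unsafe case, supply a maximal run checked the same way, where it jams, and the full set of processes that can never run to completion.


SAFE — a valid safe sequence is golf, charlie, bravo, alpha.
Key observation: no step in this order meets a requested resource exactly; the smallest headroom is 1, first reached at charlie (need (1, 0, 0), pool (2, 0, 1)).
Verifying each step:
  pool = (0, 0, 0)
  run golf (needs (0, 0, 0), free (0, 0, 0)); after release of (2, 0, 1) the pool is (2, 0, 1)
  run charlie (needs (1, 0, 0), free (2, 0, 1)); after release of (3, 0, 0) the pool is (5, 0, 1)
  run bravo (needs (4, 0, 0), free (5, 0, 1)); after release of (0, 2, 0) the pool is (5, 2, 1)
  run alpha (needs (1, 1, 0), free (5, 2, 1)); after release of (2, 1, 1) the pool is (7, 3, 2)


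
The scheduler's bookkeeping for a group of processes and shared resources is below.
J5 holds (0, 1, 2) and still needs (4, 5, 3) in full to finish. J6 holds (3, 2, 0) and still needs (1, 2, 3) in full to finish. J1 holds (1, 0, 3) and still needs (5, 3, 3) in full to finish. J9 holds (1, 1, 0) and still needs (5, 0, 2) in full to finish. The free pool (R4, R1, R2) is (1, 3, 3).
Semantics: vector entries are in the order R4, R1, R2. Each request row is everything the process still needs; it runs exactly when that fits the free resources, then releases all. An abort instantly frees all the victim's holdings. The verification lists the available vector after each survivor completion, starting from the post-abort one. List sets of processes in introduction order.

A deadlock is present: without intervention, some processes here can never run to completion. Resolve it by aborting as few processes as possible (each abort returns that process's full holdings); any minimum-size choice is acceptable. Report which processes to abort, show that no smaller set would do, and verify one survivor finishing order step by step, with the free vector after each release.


Abort J1.
Key observation: no ordering could ever have run J9 before the abort of J1; with (1, 0, 3) back in the pool it fits at step 2.
Minimality: the empty abort set fails — the state is deadlocked as it stands.
Survivors finish in the order: J6, J9, J5. Check, step by step (pool after the aborts first):
  pool = (2, 3, 6)
  J6 needs (1, 2, 3) <= (2, 3, 6) -> finishes; pool += (3, 2, 0) = (5, 5, 6)
  J9 needs (5, 0, 2) <= (5, 5, 6) -> finishes; pool += (1, 1, 0) = (6, 6, 6)
  J5 needs (4, 5, 3) <= (6, 6, 6) -> finishes; pool += (0, 1, 2) = (6, 7, 8)


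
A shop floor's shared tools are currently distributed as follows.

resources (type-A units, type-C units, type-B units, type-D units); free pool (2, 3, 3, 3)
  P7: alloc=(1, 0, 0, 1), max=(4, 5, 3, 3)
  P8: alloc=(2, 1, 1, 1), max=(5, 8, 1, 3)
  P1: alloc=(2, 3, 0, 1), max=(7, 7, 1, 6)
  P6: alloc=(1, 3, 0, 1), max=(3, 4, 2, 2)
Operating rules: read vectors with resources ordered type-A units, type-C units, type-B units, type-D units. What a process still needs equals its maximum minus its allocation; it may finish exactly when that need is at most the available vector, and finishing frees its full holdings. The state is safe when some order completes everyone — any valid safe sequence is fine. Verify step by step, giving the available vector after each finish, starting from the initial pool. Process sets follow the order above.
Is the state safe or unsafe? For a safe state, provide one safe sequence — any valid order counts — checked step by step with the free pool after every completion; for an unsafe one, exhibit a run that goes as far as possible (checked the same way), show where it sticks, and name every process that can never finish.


UNSAFE.
Key observation: after P6, P7 the pool peaks at (4, 6, 3, 5), and each blocked process is short somewhere: P8 on type-C units; P1 on type-A units.
Going as far as possible: P6, P7; after that, nothing fits. Walking it through:
  pool = (2, 3, 3, 3)
  run P6 (needs (2, 1, 2, 1), free (2, 3, 3, 3)); after release of (1, 3, 0, 1) the pool is (3, 6, 3, 4)
  run P7 (needs (3, 5, 3, 2), free (3, 6, 3, 4)); after release of (1, 0, 0, 1) the pool is (4, 6, 3, 5)
  blocked: P8 wants (3, 7, 0, 2), pool (4, 6, 3, 5) — not enough type-C units
  blocked: P1 wants (5, 4, 1, 5), pool (4, 6, 3, 5) — not enough type-A units
Processes that can never finish: P8 and P1.


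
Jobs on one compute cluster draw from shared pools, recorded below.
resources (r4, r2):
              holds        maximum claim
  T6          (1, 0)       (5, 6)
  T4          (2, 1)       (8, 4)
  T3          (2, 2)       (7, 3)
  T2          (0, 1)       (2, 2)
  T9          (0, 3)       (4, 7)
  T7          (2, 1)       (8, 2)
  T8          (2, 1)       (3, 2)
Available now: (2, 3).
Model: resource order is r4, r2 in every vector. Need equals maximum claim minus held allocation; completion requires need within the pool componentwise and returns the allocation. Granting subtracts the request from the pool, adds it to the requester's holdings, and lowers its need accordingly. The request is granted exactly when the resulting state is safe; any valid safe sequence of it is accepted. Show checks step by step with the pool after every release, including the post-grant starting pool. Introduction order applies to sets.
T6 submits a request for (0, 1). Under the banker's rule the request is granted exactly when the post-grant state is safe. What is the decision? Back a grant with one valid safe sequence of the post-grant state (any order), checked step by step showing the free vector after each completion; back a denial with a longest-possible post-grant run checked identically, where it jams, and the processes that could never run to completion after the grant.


GRANT: granting preserves safety; a valid post-grant sequence is T8, T2, T9, T6, T3, T4, T7.
Key observation: the grant leaves (2, 2) free — enough for T8, whose release restarts the cascade.
Verifying the post-grant state step by step:
  pool = (2, 2)
  run T8 (needs (1, 1), free (2, 2)); after release of (2, 1) the pool is (4, 3)
  run T2 (needs (2, 1), free (4, 3)); after release of (0, 1) the pool is (4, 4)
  run T9 (needs (4, 4), free (4, 4)); after release of (0, 3) the pool is (4, 7)
  run T6 (needs (4, 5), free (4, 7)); after release of (1, 1) the pool is (5, 8)
  run T3 (needs (5, 1), free (5, 8)); after release of (2, 2) the pool is (7, 10)
  run T4 (needs (6, 3), free (7, 10)); after release of (2, 1) the pool is (9, 11)
  run T7 (needs (6, 1), free (9, 11)); after release of (2, 1) the pool is (11, 12)


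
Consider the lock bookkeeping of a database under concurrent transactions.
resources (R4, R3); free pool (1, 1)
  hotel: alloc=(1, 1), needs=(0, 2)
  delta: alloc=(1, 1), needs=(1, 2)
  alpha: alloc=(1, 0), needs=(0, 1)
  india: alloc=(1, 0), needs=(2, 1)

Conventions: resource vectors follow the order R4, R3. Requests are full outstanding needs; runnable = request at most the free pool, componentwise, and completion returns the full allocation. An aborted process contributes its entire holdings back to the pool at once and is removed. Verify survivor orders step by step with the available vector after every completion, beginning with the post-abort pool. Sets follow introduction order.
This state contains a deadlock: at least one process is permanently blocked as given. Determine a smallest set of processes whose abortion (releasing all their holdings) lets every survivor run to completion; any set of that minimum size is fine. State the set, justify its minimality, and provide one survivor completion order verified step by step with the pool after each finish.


The answer: abort delta.
Key observation: no ordering could ever have run hotel before the abort of delta; with (1, 1) back in the pool it fits at step 3.
Minimality: the empty abort set fails — the state is deadlocked as it stands.
The survivors complete as india, alpha, hotel. Check, step by step (starting from the post-abort pool):
  pool = (2, 2)
  india needs (2, 1) <= (2, 2) -> finishes; pool += (1, 0) = (3, 2)
  alpha needs (0, 1) <= (3, 2) -> finishes; pool += (1, 0) = (4, 2)
  hotel needs (0, 2) <= (4, 2) -> finishes; pool += (1, 1) = (5, 3)


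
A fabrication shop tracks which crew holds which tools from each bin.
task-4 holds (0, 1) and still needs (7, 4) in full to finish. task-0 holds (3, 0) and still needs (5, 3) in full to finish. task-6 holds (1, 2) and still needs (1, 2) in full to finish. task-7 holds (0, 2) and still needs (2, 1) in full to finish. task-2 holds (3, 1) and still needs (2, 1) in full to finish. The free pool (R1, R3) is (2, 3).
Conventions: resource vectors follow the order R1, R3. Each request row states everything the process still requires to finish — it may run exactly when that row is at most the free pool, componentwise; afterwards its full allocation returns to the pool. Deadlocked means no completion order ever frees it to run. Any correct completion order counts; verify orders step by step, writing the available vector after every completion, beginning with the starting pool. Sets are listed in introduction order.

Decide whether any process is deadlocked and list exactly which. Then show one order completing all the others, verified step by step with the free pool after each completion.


Nothing here is deadlocked.
Key observation: task-6 fits the free pool immediately, and its release cascades until everyone finishes.
One completion order for the rest: task-6, task-2, task-0, task-4, task-7. Check, step by step:
  pool = (2, 3)
  task-6: need (1, 2) fits (2, 3); releases (1, 2), pool now (3, 5)
  task-2: need (2, 1) fits (3, 5); releases (3, 1), pool now (6, 6)
  task-0: need (5, 3) fits (6, 6); releases (3, 0), pool now (9, 6)
  task-4: need (7, 4) fits (9, 6); releases (0, 1), pool now (9, 7)
  task-7: need (2, 1) fits (9, 7); releases (0, 2), pool now (9, 9)


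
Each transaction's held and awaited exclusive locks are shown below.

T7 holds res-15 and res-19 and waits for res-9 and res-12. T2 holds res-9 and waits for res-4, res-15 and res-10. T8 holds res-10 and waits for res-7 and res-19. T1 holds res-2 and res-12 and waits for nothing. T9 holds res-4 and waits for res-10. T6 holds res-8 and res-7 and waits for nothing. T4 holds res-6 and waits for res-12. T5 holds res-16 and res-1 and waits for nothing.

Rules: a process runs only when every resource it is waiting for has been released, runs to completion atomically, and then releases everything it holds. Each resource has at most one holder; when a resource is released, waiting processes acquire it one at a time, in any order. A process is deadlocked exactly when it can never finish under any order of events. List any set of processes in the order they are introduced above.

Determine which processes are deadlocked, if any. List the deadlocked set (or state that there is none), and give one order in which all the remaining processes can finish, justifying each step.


Deadlocked: T7, T2, T8 and T9.
Key observation: T7 -> T2 -> T7 is a circular wait — nothing in it can go first; T8 and T9 are caught in further circular waits.
The rest can finish in the order T5, T1, T4, T6.
Verifying each step:
  run T5 (it waits on nothing); releases res-16 and res-1
  run T1 (it waits on nothing); releases res-2 and res-12
  T4: everything it awaited (res-12) is free; runs, freeing res-6
  run T6 (it waits on nothing); releases res-8 and res-7


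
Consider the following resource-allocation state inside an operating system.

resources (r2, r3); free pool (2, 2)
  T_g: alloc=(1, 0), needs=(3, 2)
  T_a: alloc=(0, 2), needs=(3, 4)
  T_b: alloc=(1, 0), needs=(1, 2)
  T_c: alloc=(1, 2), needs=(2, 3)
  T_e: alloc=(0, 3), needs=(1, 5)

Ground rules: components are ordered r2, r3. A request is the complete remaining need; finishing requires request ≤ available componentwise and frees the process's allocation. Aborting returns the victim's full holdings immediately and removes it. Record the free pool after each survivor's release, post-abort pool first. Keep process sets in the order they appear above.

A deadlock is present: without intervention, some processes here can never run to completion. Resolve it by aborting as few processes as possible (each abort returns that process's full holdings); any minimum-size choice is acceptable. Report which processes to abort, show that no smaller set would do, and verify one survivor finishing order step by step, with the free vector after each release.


Abort T_a.
Key observation: the returned (0, 2) from T_a is what brings T_c — unrunnable before, under any order — into play at step 1.
No smaller set exists: with zero aborts the deadlock remains.
Survivors finish in the order: T_c, T_g, T_b, T_e. Check, step by step (pool after the aborts first):
  pool = (2, 4)
  T_c needs (2, 3) <= (2, 4) -> finishes; pool += (1, 2) = (3, 6)
  T_g needs (3, 2) <= (3, 6) -> finishes; pool += (1, 0) = (4, 6)
  T_b needs (1, 2) <= (4, 6) -> finishes; pool += (1, 0) = (5, 6)
  T_e needs (1, 5) <= (5, 6) -> finishes; pool += (0, 3) = (5, 9)


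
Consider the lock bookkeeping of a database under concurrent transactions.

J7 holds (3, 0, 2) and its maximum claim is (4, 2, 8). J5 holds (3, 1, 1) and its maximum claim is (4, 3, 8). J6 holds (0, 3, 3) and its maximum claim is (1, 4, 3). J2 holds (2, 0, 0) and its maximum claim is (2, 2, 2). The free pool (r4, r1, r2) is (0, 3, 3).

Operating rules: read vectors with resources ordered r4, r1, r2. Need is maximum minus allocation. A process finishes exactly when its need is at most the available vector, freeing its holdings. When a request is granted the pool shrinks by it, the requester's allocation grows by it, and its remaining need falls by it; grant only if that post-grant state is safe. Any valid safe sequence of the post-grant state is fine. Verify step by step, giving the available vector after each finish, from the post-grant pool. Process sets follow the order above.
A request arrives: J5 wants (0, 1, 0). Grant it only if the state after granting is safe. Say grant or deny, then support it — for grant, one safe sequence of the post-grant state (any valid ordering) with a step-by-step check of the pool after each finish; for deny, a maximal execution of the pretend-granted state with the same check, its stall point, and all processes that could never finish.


GRANT. The post-grant state is safe; one safe sequence: J2, J6, J7, J5.
Key observation: granting shrinks the pool to (0, 2, 3), yet J2 still fits and the chain goes through.
Verifying the post-grant state step by step:
  pool = (0, 2, 3)
  J2 needs (0, 2, 2) <= (0, 2, 3) -> finishes; pool += (2, 0, 0) = (2, 2, 3)
  J6 needs (1, 1, 0) <= (2, 2, 3) -> finishes; pool += (0, 3, 3) = (2, 5, 6)
  J7 needs (1, 2, 6) <= (2, 5, 6) -> finishes; pool += (3, 0, 2) = (5, 5, 8)
  J5 needs (1, 1, 7) <= (5, 5, 8) -> finishes; pool += (3, 2, 1) = (8, 7, 9)


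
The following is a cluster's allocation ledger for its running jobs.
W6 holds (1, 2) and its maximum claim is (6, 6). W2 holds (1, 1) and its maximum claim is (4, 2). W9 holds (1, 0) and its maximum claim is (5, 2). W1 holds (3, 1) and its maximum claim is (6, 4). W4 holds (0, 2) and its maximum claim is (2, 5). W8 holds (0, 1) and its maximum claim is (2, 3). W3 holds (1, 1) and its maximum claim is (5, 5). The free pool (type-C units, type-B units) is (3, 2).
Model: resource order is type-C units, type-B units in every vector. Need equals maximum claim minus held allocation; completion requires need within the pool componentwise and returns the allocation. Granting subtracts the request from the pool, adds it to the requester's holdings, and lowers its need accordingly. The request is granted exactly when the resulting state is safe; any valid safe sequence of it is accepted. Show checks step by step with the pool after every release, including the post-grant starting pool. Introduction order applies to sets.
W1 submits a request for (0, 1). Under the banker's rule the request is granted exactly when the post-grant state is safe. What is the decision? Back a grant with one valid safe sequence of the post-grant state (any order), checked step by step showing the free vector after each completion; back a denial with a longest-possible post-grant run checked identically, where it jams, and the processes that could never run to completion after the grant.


GRANT — the state after the grant stays safe, e.g. via W2, W8, W4, W1, W6, W3, W9.
Key observation: post-grant, (3, 1) remains, and an order beginning with W2 completes everyone.
Verifying the post-grant state step by step:
  pool = (3, 1)
  run W2 (needs (3, 1), free (3, 1)); after release of (1, 1) the pool is (4, 2)
  run W8 (needs (2, 2), free (4, 2)); after release of (0, 1) the pool is (4, 3)
  run W4 (needs (2, 3), free (4, 3)); after release of (0, 2) the pool is (4, 5)
  run W1 (needs (3, 2), free (4, 5)); after release of (3, 2) the pool is (7, 7)
  run W6 (needs (5, 4), free (7, 7)); after release of (1, 2) the pool is (8, 9)
  run W3 (needs (4, 4), free (8, 9)); after release of (1, 1) the pool is (9, 10)
  run W9 (needs (4, 2), free (9, 10)); after release of (1, 0) the pool is (10, 10)


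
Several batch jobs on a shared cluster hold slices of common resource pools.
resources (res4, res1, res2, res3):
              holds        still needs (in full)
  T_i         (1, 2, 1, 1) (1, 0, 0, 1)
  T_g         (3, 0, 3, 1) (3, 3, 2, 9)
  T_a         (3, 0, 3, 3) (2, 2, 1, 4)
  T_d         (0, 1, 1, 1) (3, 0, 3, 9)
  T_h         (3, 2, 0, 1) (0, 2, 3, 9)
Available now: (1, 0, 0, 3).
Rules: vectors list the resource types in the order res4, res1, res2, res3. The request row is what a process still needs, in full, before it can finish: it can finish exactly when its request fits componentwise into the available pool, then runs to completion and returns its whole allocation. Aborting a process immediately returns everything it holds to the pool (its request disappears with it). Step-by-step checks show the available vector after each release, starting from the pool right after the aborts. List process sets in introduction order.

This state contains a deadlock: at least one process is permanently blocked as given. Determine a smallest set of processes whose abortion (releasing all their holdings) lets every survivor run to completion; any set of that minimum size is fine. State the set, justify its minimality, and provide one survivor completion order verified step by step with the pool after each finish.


Abort T_d and T_h.
Key observation: T_g had no path to completion before; after the abort of T_d and T_h ((3, 3, 1, 2) returned), step 3 is where it fits.
No one abort is enough; case by case: T_i alone leaves T_g blocked (short on res1 and res3); T_g alone leaves T_d blocked (short on res3); T_a alone leaves T_g blocked (short on res1 and res3); T_d alone leaves T_g blocked (short on res3); T_h alone leaves T_g blocked (short on res3).
The survivors complete as T_a, T_i, T_g. Check, step by step (starting from the post-abort pool):
  pool = (4, 3, 1, 5)
  T_a: need (2, 2, 1, 4) fits (4, 3, 1, 5); releases (3, 0, 3, 3), pool now (7, 3, 4, 8)
  T_i: need (1, 0, 0, 1) fits (7, 3, 4, 8); releases (1, 2, 1, 1), pool now (8, 5, 5, 9)
  T_g: need (3, 3, 2, 9) fits (8, 5, 5, 9); releases (3, 0, 3, 1), pool now (11, 5, 8, 10)


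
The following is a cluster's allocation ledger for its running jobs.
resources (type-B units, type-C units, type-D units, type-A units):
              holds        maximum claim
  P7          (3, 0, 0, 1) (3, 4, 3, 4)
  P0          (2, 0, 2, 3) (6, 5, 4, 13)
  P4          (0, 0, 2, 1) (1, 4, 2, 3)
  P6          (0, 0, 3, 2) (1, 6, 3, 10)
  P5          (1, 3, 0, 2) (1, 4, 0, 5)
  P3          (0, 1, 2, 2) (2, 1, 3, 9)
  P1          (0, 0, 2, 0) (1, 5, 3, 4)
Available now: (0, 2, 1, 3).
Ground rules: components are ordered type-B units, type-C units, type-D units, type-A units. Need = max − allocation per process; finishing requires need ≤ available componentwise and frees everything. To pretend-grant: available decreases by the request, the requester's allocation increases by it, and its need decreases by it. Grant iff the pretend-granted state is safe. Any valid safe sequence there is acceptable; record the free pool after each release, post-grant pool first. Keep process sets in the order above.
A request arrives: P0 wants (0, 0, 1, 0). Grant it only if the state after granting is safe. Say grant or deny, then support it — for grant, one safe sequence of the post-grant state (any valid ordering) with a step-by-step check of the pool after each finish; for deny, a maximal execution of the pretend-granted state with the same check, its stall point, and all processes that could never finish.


GRANT — the state after the grant stays safe, e.g. via P5, P4, P1, P7, P3, P6, P0.
Key observation: even at the reduced pool (0, 2, 0, 3), P5 fits immediately, so safety survives the grant.
Step-by-step check of the post-grant state:
  pool = (0, 2, 0, 3)
  run P5 (needs (0, 1, 0, 3), free (0, 2, 0, 3)); after release of (1, 3, 0, 2) the pool is (1, 5, 0, 5)
  run P4 (needs (1, 4, 0, 2), free (1, 5, 0, 5)); after release of (0, 0, 2, 1) the pool is (1, 5, 2, 6)
  run P1 (needs (1, 5, 1, 4), free (1, 5, 2, 6)); after release of (0, 0, 2, 0) the pool is (1, 5, 4, 6)
  run P7 (needs (0, 4, 3, 3), free (1, 5, 4, 6)); after release of (3, 0, 0, 1) the pool is (4, 5, 4, 7)
  run P3 (needs (2, 0, 1, 7), free (4, 5, 4, 7)); after release of (0, 1, 2, 2) the pool is (4, 6, 6, 9)
  run P6 (needs (1, 6, 0, 8), free (4, 6, 6, 9)); after release of (0, 0, 3, 2) the pool is (4, 6, 9, 11)
  run P0 (needs (4, 5, 1, 10), free (4, 6, 9, 11)); after release of (2, 0, 3, 3) the pool is (6, 6, 12, 14)


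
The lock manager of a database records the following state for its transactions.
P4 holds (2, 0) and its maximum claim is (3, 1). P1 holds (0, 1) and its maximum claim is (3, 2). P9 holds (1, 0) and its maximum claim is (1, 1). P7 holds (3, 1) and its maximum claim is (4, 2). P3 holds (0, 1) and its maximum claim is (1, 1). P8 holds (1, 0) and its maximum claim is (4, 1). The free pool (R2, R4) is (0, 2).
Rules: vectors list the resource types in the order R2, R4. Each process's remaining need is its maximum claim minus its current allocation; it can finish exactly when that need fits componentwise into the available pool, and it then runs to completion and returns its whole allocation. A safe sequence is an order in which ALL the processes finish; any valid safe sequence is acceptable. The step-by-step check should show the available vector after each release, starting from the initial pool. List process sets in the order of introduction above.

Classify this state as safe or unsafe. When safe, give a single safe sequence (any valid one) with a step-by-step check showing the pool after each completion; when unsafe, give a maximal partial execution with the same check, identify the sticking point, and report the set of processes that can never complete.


SAFE — a valid safe sequence is P9, P3, P4, P1, P7, P8.
Key observation: reading the order forward, P3 is the first process whose need (1, 0) meets the free pool (1, 2) exactly on a resource it requests.
Check, step by step:
  pool = (0, 2)
  run P9 (needs (0, 1), free (0, 2)); after release of (1, 0) the pool is (1, 2)
  run P3 (needs (1, 0), free (1, 2)); after release of (0, 1) the pool is (1, 3)
  run P4 (needs (1, 1), free (1, 3)); after release of (2, 0) the pool is (3, 3)
  run P1 (needs (3, 1), free (3, 3)); after release of (0, 1) the pool is (3, 4)
  run P7 (needs (1, 1), free (3, 4)); after release of (3, 1) the pool is (6, 5)
  run P8 (needs (3, 1), free (6, 5)); after release of (1, 0) the pool is (7, 5)


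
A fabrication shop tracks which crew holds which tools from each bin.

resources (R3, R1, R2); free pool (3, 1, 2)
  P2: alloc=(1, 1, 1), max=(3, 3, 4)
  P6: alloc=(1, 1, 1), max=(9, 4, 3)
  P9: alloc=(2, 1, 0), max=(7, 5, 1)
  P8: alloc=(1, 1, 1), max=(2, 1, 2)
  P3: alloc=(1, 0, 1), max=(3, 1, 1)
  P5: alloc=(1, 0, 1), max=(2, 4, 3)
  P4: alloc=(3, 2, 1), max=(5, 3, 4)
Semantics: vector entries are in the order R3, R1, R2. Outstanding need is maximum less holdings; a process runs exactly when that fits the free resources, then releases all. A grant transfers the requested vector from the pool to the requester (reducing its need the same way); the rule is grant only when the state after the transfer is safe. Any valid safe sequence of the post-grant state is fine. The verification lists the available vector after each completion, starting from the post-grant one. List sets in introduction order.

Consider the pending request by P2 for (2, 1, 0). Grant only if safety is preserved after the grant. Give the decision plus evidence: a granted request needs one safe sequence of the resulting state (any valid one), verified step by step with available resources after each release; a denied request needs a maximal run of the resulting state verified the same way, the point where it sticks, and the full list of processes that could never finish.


GRANT: granting preserves safety; a valid post-grant sequence is P8, P3, P4, P2, P9, P6, P5.
Key observation: even at the reduced pool (1, 0, 2), P8 fits immediately, so safety survives the grant.
Check on the post-grant state, step by step:
  pool = (1, 0, 2)
  P8 needs (1, 0, 1) <= (1, 0, 2) -> finishes; pool += (1, 1, 1) = (2, 1, 3)
  P3 needs (2, 1, 0) <= (2, 1, 3) -> finishes; pool += (1, 0, 1) = (3, 1, 4)
  P4 needs (2, 1, 3) <= (3, 1, 4) -> finishes; pool += (3, 2, 1) = (6, 3, 5)
  P2 needs (0, 1, 3) <= (6, 3, 5) -> finishes; pool += (3, 2, 1) = (9, 5, 6)
  P9 needs (5, 4, 1) <= (9, 5, 6) -> finishes; pool += (2, 1, 0) = (11, 6, 6)
  P6 needs (8, 3, 2) <= (11, 6, 6) -> finishes; pool += (1, 1, 1) = (12, 7, 7)
  P5 needs (1, 4, 2) <= (12, 7, 7) -> finishes; pool += (1, 0, 1) = (13, 7, 8)


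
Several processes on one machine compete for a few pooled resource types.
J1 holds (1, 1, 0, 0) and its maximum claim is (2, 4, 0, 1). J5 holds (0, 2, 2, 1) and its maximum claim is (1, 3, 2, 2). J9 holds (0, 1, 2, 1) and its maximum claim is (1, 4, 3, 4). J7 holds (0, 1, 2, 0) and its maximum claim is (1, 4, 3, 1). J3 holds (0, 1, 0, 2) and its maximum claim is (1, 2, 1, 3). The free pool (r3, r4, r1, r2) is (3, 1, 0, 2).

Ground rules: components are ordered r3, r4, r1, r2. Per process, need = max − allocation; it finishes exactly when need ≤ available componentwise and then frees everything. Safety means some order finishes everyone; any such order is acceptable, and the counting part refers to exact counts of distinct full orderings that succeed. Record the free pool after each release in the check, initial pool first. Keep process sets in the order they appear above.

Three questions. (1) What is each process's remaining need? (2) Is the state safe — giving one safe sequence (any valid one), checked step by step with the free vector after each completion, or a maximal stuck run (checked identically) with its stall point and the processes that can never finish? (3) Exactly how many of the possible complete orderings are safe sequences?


(1) Remaining need (order r3, r4, r1, r2):
  J1: (1, 3, 0, 1)
  J5: (1, 1, 0, 1)
  J9: (1, 3, 1, 3)
  J7: (1, 3, 1, 1)
  J3: (1, 1, 1, 1)
(2) The state is SAFE; one workable sequence: J5, J3, J7, J1, J9.
Key observation: at J5 the run first touches a limit — (1, 1, 0, 1) against (3, 1, 0, 2), exact on a resource it actually requests.
Check, step by step:
  pool = (3, 1, 0, 2)
  J5 needs (1, 1, 0, 1) <= (3, 1, 0, 2) -> finishes; pool += (0, 2, 2, 1) = (3, 3, 2, 3)
  J3 needs (1, 1, 1, 1) <= (3, 3, 2, 3) -> finishes; pool += (0, 1, 0, 2) = (3, 4, 2, 5)
  J7 needs (1, 3, 1, 1) <= (3, 4, 2, 5) -> finishes; pool += (0, 1, 2, 0) = (3, 5, 4, 5)
  J1 needs (1, 3, 0, 1) <= (3, 5, 4, 5) -> finishes; pool += (1, 1, 0, 0) = (4, 6, 4, 5)
  J9 needs (1, 3, 1, 3) <= (4, 6, 4, 5) -> finishes; pool += (0, 1, 2, 1) = (4, 7, 6, 6)
(3) Exactly 24 of the possible complete orderings are safe sequences.


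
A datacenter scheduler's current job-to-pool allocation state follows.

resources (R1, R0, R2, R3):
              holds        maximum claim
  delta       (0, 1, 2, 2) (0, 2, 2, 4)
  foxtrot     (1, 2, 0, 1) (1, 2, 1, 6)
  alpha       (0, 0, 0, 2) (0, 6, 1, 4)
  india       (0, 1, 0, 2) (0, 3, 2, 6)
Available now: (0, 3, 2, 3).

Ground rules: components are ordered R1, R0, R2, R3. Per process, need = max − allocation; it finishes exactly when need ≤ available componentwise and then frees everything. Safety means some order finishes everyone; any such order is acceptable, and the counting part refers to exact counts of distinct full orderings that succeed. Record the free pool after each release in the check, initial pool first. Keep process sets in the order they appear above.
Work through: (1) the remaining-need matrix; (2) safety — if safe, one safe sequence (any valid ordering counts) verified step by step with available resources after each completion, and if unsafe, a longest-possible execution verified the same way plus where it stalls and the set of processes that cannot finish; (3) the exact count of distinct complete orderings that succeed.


(1) Outstanding need per process (order R1, R0, R2, R3):
  delta: (0, 1, 0, 2)
  foxtrot: (0, 0, 1, 5)
  alpha: (0, 6, 1, 2)
  india: (0, 2, 2, 4)
(2) The state is SAFE; one workable sequence: delta, foxtrot, alpha, india.
Key observation: the first exact fit in this order is foxtrot — it needs (0, 0, 1, 5) with (0, 4, 4, 5) free, meeting a requested resource to the last unit.
Check, step by step:
  pool = (0, 3, 2, 3)
  delta: need (0, 1, 0, 2) fits (0, 3, 2, 3); releases (0, 1, 2, 2), pool now (0, 4, 4, 5)
  foxtrot: need (0, 0, 1, 5) fits (0, 4, 4, 5); releases (1, 2, 0, 1), pool now (1, 6, 4, 6)
  alpha: need (0, 6, 1, 2) fits (1, 6, 4, 6); releases (0, 0, 0, 2), pool now (1, 6, 4, 8)
  india: need (0, 2, 2, 4) fits (1, 6, 4, 8); releases (0, 1, 0, 2), pool now (1, 7, 4, 10)
(3) Precisely 3 of the possible complete orderings are safe sequences.


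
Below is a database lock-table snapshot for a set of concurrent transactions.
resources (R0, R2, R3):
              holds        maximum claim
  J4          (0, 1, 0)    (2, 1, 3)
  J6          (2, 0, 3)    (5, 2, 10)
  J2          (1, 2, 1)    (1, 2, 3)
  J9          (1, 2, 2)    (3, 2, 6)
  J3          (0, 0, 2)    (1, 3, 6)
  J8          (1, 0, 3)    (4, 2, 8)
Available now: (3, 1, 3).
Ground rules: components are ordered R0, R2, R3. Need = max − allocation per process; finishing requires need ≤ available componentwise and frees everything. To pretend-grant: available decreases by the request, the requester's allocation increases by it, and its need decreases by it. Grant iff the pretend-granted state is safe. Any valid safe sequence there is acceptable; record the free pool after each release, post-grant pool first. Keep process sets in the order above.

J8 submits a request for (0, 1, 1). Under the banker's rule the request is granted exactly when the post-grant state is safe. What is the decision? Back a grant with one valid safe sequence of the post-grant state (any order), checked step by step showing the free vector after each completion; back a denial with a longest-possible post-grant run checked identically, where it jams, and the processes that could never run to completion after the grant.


DENY — the pretend-granted state is unsafe.
Key observation: no order helps: past J2, J4, the free pool tops out at (4, 3, 3), below what each blocked process needs in R3.
Pretend the grant happened; the run J2, J4 goes as far as possible. Verifying each step:
  pool = (3, 0, 2)
  J2 needs (0, 0, 2) <= (3, 0, 2) -> finishes; pool += (1, 2, 1) = (4, 2, 3)
  J4 needs (2, 0, 3) <= (4, 2, 3) -> finishes; pool += (0, 1, 0) = (4, 3, 3)
  blocked: J6 wants (3, 2, 7), pool (4, 3, 3) — not enough R3
  blocked: J9 wants (2, 0, 4), pool (4, 3, 3) — not enough R3
  blocked: J3 wants (1, 3, 4), pool (4, 3, 3) — not enough R3
  blocked: J8 wants (3, 1, 4), pool (4, 3, 3) — not enough R3
Processes that could never finish after the grant: J6, J9, J3 and J8.


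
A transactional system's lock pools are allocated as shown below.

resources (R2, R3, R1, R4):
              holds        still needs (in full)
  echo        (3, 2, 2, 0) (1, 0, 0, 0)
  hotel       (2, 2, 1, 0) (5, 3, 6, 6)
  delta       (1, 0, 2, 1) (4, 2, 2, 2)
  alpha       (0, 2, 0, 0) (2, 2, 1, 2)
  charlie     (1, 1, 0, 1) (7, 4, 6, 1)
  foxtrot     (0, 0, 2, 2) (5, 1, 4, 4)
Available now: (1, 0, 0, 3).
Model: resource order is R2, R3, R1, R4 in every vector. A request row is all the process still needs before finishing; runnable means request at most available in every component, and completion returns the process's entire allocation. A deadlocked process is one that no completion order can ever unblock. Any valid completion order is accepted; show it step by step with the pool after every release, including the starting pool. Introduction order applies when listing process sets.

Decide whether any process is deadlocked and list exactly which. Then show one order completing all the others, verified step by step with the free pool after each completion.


Nothing here is deadlocked.
Key observation: echo leads a chain of completions in which each release enables another process.
The rest can finish in the order echo, delta, alpha, foxtrot, hotel, charlie. Walking it through:
  pool = (1, 0, 0, 3)
  run echo (needs (1, 0, 0, 0), free (1, 0, 0, 3)); after release of (3, 2, 2, 0) the pool is (4, 2, 2, 3)
  run delta (needs (4, 2, 2, 2), free (4, 2, 2, 3)); after release of (1, 0, 2, 1) the pool is (5, 2, 4, 4)
  run alpha (needs (2, 2, 1, 2), free (5, 2, 4, 4)); after release of (0, 2, 0, 0) the pool is (5, 4, 4, 4)
  run foxtrot (needs (5, 1, 4, 4), free (5, 4, 4, 4)); after release of (0, 0, 2, 2) the pool is (5, 4, 6, 6)
  run hotel (needs (5, 3, 6, 6), free (5, 4, 6, 6)); after release of (2, 2, 1, 0) the pool is (7, 6, 7, 6)
  run charlie (needs (7, 4, 6, 1), free (7, 6, 7, 6)); after release of (1, 1, 0, 1) the pool is (8, 7, 7, 7)


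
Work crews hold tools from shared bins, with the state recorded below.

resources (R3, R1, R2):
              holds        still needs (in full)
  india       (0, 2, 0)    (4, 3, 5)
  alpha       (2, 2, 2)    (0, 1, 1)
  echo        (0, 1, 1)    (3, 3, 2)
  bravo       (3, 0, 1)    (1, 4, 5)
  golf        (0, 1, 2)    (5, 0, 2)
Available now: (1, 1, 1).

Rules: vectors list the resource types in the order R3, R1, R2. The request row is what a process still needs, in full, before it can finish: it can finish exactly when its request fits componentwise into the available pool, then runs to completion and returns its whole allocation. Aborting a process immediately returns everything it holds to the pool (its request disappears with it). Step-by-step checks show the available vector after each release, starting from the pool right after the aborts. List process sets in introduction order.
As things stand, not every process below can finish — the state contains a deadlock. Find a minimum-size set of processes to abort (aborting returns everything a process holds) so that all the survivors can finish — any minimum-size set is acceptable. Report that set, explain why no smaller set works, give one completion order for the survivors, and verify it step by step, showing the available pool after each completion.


Minimum abort set: golf.
Key observation: no ordering could ever have run bravo before the abort of golf; with (0, 1, 2) back in the pool it fits at step 3.
No smaller set exists: with zero aborts the deadlock remains.
Survivors finish in the order: alpha, echo, bravo, india. Verifying each step (pool after the aborts first):
  pool = (1, 2, 3)
  run alpha (needs (0, 1, 1), free (1, 2, 3)); after release of (2, 2, 2) the pool is (3, 4, 5)
  run echo (needs (3, 3, 2), free (3, 4, 5)); after release of (0, 1, 1) the pool is (3, 5, 6)
  run bravo (needs (1, 4, 5), free (3, 5, 6)); after release of (3, 0, 1) the pool is (6, 5, 7)
  run india (needs (4, 3, 5), free (6, 5, 7)); after release of (0, 2, 0) the pool is (6, 7, 7)


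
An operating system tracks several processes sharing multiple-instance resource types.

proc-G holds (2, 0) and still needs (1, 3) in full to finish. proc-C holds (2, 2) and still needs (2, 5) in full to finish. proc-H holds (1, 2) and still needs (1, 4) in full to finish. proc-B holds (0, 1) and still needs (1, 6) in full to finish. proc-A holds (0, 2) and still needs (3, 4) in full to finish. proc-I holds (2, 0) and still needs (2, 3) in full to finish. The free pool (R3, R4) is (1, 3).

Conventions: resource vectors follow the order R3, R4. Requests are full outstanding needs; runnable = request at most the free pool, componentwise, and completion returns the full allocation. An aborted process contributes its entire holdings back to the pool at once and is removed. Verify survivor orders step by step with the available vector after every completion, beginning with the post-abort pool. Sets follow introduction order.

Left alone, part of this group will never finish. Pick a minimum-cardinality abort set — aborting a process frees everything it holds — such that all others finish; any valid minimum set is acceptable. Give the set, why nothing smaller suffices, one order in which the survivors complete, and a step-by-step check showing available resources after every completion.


Minimum abort set: proc-H.
Key observation: no ordering could ever have run proc-A before the abort of proc-H; with (1, 2) back in the pool it fits at step 3.
No smaller set exists: with zero aborts the deadlock remains.
Survivors finish in the order: proc-G, proc-I, proc-A, proc-C, proc-B. Walking it through (pool after the aborts first):
  pool = (2, 5)
  proc-G: need (1, 3) fits (2, 5); releases (2, 0), pool now (4, 5)
  proc-I: need (2, 3) fits (4, 5); releases (2, 0), pool now (6, 5)
  proc-A: need (3, 4) fits (6, 5); releases (0, 2), pool now (6, 7)
  proc-C: need (2, 5) fits (6, 7); releases (2, 2), pool now (8, 9)
  proc-B: need (1, 6) fits (8, 9); releases (0, 1), pool now (8, 10)
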